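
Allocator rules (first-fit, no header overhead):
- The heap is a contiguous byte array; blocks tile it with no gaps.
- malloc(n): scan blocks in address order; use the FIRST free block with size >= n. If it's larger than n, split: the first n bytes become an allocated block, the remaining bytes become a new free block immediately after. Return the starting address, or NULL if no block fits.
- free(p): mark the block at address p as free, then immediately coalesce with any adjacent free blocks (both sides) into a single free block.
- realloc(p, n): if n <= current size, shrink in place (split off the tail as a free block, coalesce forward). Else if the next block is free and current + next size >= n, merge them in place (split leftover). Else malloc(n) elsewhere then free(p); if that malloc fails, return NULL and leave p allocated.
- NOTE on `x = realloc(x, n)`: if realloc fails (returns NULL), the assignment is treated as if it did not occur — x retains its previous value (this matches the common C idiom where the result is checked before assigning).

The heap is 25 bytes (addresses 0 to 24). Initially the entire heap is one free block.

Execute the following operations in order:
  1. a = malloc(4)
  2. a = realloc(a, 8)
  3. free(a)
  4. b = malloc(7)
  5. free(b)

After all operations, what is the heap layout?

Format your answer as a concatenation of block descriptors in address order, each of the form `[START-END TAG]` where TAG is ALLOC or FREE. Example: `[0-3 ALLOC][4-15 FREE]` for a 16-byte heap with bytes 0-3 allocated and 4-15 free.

Op 1: a = malloc(4) -> a = 0; heap: [0-3 ALLOC][4-24 FREE]
Op 2: a = realloc(a, 8) -> a = 0; heap: [0-7 ALLOC][8-24 FREE]
Op 3: free(a) -> (freed a); heap: [0-24 FREE]
Op 4: b = malloc(7) -> b = 0; heap: [0-6 ALLOC][7-24 FREE]
Op 5: free(b) -> (freed b); heap: [0-24 FREE]

Answer: [0-24 FREE]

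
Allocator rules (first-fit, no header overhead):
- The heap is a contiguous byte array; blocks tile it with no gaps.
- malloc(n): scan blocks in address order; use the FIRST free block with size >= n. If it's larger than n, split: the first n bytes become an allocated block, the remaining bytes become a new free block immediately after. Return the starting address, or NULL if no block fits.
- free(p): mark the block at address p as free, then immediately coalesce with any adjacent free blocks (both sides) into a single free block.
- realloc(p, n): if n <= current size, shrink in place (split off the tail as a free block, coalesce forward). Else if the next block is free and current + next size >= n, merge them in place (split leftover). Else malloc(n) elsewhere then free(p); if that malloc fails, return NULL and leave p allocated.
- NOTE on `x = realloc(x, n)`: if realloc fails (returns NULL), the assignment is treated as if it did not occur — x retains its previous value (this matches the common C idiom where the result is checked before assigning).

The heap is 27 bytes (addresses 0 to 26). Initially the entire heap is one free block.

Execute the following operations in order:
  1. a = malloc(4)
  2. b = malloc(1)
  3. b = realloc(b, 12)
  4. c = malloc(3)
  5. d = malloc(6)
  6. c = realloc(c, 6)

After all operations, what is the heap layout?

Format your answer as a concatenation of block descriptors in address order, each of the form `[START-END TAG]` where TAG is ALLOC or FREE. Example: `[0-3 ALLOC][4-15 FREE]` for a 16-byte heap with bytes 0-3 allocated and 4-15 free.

Answer: [0-3 ALLOC][4-15 ALLOC][16-18 ALLOC][19-24 ALLOC][25-26 FREE]

Derivation:
Op 1: a = malloc(4) -> a = 0; heap: [0-3 ALLOC][4-26 FREE]
Op 2: b = malloc(1) -> b = 4; heap: [0-3 ALLOC][4-4 ALLOC][5-26 FREE]
Op 3: b = realloc(b, 12) -> b = 4; heap: [0-3 ALLOC][4-15 ALLOC][16-26 FREE]
Op 4: c = malloc(3) -> c = 16; heap: [0-3 ALLOC][4-15 ALLOC][16-18 ALLOC][19-26 FREE]
Op 5: d = malloc(6) -> d = 19; heap: [0-3 ALLOC][4-15 ALLOC][16-18 ALLOC][19-24 ALLOC][25-26 FREE]
Op 6: c = realloc(c, 6) -> NULL (c unchanged); heap: [0-3 ALLOC][4-15 ALLOC][16-18 ALLOC][19-24 ALLOC][25-26 FREE]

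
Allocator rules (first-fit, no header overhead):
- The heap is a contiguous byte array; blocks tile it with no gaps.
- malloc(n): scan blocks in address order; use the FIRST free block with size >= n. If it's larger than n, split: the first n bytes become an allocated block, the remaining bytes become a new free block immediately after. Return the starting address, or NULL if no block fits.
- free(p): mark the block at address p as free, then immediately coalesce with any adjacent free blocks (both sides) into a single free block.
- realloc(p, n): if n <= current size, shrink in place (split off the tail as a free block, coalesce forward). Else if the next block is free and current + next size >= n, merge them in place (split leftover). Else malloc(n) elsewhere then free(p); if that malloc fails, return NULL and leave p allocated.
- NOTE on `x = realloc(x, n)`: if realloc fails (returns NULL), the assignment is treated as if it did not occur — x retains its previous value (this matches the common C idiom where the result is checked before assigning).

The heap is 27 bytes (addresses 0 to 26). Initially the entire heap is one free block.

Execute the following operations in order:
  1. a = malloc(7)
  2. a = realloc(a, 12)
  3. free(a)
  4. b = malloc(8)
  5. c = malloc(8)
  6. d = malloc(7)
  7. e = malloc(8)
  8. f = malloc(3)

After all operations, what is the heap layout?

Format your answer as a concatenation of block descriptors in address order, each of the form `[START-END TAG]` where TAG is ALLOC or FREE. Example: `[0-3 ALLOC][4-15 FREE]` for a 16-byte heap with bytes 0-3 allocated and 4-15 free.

Answer: [0-7 ALLOC][8-15 ALLOC][16-22 ALLOC][23-25 ALLOC][26-26 FREE]

Derivation:
Op 1: a = malloc(7) -> a = 0; heap: [0-6 ALLOC][7-26 FREE]
Op 2: a = realloc(a, 12) -> a = 0; heap: [0-11 ALLOC][12-26 FREE]
Op 3: free(a) -> (freed a); heap: [0-26 FREE]
Op 4: b = malloc(8) -> b = 0; heap: [0-7 ALLOC][8-26 FREE]
Op 5: c = malloc(8) -> c = 8; heap: [0-7 ALLOC][8-15 ALLOC][16-26 FREE]
Op 6: d = malloc(7) -> d = 16; heap: [0-7 ALLOC][8-15 ALLOC][16-22 ALLOC][23-26 FREE]
Op 7: e = malloc(8) -> e = NULL; heap: [0-7 ALLOC][8-15 ALLOC][16-22 ALLOC][23-26 FREE]
Op 8: f = malloc(3) -> f = 23; heap: [0-7 ALLOC][8-15 ALLOC][16-22 ALLOC][23-25 ALLOC][26-26 FREE]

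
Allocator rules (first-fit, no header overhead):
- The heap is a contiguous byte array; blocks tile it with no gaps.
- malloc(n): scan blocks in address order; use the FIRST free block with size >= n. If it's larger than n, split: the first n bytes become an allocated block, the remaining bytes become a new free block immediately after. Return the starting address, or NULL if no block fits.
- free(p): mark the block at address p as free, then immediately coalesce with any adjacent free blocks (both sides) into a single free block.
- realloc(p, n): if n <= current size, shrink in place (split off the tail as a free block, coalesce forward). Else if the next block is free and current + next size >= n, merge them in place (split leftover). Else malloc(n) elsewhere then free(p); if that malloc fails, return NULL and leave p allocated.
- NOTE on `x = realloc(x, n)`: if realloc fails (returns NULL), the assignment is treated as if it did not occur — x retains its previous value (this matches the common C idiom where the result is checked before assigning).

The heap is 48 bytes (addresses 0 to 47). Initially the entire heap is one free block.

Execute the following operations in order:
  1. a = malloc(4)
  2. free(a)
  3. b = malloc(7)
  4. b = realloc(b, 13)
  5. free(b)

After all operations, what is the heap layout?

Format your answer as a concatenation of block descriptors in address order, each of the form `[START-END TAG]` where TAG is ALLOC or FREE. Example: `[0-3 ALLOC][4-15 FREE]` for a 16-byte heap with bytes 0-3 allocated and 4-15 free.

Answer: [0-47 FREE]

Derivation:
Op 1: a = malloc(4) -> a = 0; heap: [0-3 ALLOC][4-47 FREE]
Op 2: free(a) -> (freed a); heap: [0-47 FREE]
Op 3: b = malloc(7) -> b = 0; heap: [0-6 ALLOC][7-47 FREE]
Op 4: b = realloc(b, 13) -> b = 0; heap: [0-12 ALLOC][13-47 FREE]
Op 5: free(b) -> (freed b); heap: [0-47 FREE]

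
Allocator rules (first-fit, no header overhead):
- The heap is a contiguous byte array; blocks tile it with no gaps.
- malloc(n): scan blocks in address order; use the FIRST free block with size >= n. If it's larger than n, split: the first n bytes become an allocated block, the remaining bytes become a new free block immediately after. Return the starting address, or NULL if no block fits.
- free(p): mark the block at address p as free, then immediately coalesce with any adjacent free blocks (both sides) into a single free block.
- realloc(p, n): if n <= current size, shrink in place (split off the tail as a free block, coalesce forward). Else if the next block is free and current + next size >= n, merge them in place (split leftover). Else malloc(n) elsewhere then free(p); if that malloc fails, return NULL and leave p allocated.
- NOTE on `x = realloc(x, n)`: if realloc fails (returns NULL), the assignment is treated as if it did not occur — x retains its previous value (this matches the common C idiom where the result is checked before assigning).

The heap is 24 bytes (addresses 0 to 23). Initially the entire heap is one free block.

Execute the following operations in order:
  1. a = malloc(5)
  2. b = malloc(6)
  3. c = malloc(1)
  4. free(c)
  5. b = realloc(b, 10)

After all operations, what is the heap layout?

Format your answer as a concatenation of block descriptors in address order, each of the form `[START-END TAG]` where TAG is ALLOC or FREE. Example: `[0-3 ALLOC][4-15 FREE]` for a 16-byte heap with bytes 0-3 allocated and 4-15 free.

Answer: [0-4 ALLOC][5-14 ALLOC][15-23 FREE]

Derivation:
Op 1: a = malloc(5) -> a = 0; heap: [0-4 ALLOC][5-23 FREE]
Op 2: b = malloc(6) -> b = 5; heap: [0-4 ALLOC][5-10 ALLOC][11-23 FREE]
Op 3: c = malloc(1) -> c = 11; heap: [0-4 ALLOC][5-10 ALLOC][11-11 ALLOC][12-23 FREE]
Op 4: free(c) -> (freed c); heap: [0-4 ALLOC][5-10 ALLOC][11-23 FREE]
Op 5: b = realloc(b, 10) -> b = 5; heap: [0-4 ALLOC][5-14 ALLOC][15-23 FREE]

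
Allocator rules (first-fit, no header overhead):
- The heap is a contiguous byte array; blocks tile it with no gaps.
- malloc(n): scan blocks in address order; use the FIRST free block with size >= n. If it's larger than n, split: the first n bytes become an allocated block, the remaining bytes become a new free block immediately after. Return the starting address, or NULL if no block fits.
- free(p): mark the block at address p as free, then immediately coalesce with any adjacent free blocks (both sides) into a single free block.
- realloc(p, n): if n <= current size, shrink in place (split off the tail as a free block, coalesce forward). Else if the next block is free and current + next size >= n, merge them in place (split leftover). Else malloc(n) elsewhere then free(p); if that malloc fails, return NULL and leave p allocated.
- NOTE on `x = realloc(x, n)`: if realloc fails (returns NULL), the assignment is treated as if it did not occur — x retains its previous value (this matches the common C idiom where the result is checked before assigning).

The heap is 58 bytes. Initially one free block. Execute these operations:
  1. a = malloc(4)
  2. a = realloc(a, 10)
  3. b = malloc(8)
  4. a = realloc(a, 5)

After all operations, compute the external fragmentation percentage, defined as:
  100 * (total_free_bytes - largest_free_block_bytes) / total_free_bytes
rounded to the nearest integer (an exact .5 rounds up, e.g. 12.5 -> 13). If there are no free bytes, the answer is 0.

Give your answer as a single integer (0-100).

Op 1: a = malloc(4) -> a = 0; heap: [0-3 ALLOC][4-57 FREE]
Op 2: a = realloc(a, 10) -> a = 0; heap: [0-9 ALLOC][10-57 FREE]
Op 3: b = malloc(8) -> b = 10; heap: [0-9 ALLOC][10-17 ALLOC][18-57 FREE]
Op 4: a = realloc(a, 5) -> a = 0; heap: [0-4 ALLOC][5-9 FREE][10-17 ALLOC][18-57 FREE]
Free blocks: [5 40] total_free=45 largest=40 -> 100*(45-40)/45 = 500/45 ≈ 11.111 -> rounds to 11

Answer: 11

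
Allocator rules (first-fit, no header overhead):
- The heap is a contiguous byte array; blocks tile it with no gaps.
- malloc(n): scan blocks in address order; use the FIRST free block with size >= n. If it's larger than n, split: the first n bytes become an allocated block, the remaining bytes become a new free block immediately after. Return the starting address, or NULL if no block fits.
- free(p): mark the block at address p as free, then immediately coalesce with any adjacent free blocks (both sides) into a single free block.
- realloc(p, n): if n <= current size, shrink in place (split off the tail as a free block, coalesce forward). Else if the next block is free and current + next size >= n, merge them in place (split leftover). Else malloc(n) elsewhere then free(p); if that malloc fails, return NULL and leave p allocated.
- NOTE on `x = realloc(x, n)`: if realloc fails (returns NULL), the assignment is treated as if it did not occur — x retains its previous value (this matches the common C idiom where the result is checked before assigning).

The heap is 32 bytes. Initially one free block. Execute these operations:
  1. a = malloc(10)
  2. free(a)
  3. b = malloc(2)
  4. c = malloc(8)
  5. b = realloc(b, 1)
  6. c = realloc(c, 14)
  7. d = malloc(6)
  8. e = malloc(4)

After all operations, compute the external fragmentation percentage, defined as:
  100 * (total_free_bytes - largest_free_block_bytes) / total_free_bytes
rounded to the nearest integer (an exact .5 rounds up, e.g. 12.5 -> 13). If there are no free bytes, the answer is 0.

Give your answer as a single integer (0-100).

Answer: 14

Derivation:
Op 1: a = malloc(10) -> a = 0; heap: [0-9 ALLOC][10-31 FREE]
Op 2: free(a) -> (freed a); heap: [0-31 FREE]
Op 3: b = malloc(2) -> b = 0; heap: [0-1 ALLOC][2-31 FREE]
Op 4: c = malloc(8) -> c = 2; heap: [0-1 ALLOC][2-9 ALLOC][10-31 FREE]
Op 5: b = realloc(b, 1) -> b = 0; heap: [0-0 ALLOC][1-1 FREE][2-9 ALLOC][10-31 FREE]
Op 6: c = realloc(c, 14) -> c = 2; heap: [0-0 ALLOC][1-1 FREE][2-15 ALLOC][16-31 FREE]
Op 7: d = malloc(6) -> d = 16; heap: [0-0 ALLOC][1-1 FREE][2-15 ALLOC][16-21 ALLOC][22-31 FREE]
Op 8: e = malloc(4) -> e = 22; heap: [0-0 ALLOC][1-1 FREE][2-15 ALLOC][16-21 ALLOC][22-25 ALLOC][26-31 FREE]
Free blocks: [1 6] total_free=7 largest=6 -> 100*(7-6)/7 = 100/7 ≈ 14.286 -> rounds to 14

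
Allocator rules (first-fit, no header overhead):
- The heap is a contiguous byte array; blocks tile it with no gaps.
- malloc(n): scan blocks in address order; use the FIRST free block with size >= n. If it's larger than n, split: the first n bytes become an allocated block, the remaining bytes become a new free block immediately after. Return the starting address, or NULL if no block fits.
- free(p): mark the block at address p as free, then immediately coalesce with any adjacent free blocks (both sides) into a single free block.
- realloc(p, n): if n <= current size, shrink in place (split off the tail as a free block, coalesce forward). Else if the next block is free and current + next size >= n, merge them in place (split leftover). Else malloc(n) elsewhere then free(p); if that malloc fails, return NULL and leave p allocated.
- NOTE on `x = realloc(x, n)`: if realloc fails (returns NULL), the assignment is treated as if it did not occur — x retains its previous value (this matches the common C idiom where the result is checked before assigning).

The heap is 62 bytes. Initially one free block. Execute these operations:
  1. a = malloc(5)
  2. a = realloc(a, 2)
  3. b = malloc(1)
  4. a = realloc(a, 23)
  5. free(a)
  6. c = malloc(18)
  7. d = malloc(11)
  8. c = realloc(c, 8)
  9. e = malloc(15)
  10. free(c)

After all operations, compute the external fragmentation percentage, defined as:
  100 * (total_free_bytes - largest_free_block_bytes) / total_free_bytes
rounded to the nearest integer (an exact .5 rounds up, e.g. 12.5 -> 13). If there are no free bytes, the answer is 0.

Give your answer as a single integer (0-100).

Op 1: a = malloc(5) -> a = 0; heap: [0-4 ALLOC][5-61 FREE]
Op 2: a = realloc(a, 2) -> a = 0; heap: [0-1 ALLOC][2-61 FREE]
Op 3: b = malloc(1) -> b = 2; heap: [0-1 ALLOC][2-2 ALLOC][3-61 FREE]
Op 4: a = realloc(a, 23) -> a = 3; heap: [0-1 FREE][2-2 ALLOC][3-25 ALLOC][26-61 FREE]
Op 5: free(a) -> (freed a); heap: [0-1 FREE][2-2 ALLOC][3-61 FREE]
Op 6: c = malloc(18) -> c = 3; heap: [0-1 FREE][2-2 ALLOC][3-20 ALLOC][21-61 FREE]
Op 7: d = malloc(11) -> d = 21; heap: [0-1 FREE][2-2 ALLOC][3-20 ALLOC][21-31 ALLOC][32-61 FREE]
Op 8: c = realloc(c, 8) -> c = 3; heap: [0-1 FREE][2-2 ALLOC][3-10 ALLOC][11-20 FREE][21-31 ALLOC][32-61 FREE]
Op 9: e = malloc(15) -> e = 32; heap: [0-1 FREE][2-2 ALLOC][3-10 ALLOC][11-20 FREE][21-31 ALLOC][32-46 ALLOC][47-61 FREE]
Op 10: free(c) -> (freed c); heap: [0-1 FREE][2-2 ALLOC][3-20 FREE][21-31 ALLOC][32-46 ALLOC][47-61 FREE]
Free blocks: [2 18 15] total_free=35 largest=18 -> 100*(35-18)/35 = 1700/35 ≈ 48.571 -> rounds to 49

Answer: 49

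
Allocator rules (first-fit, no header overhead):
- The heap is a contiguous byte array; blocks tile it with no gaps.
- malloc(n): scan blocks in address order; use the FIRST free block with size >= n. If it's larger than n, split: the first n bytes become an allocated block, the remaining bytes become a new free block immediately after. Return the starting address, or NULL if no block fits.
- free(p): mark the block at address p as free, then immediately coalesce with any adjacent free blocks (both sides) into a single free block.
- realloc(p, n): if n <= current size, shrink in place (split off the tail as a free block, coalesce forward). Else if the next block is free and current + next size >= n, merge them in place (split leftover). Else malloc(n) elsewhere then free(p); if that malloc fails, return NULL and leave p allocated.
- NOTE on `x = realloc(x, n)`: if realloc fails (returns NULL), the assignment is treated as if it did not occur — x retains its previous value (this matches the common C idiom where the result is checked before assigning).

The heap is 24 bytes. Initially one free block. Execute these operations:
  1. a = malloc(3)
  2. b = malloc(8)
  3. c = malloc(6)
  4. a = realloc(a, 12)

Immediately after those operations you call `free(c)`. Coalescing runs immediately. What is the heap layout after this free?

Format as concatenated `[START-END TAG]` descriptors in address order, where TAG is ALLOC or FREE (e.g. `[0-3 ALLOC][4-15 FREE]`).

Answer: [0-2 ALLOC][3-10 ALLOC][11-23 FREE]

Derivation:
Op 1: a = malloc(3) -> a = 0; heap: [0-2 ALLOC][3-23 FREE]
Op 2: b = malloc(8) -> b = 3; heap: [0-2 ALLOC][3-10 ALLOC][11-23 FREE]
Op 3: c = malloc(6) -> c = 11; heap: [0-2 ALLOC][3-10 ALLOC][11-16 ALLOC][17-23 FREE]
Op 4: a = realloc(a, 12) -> NULL (a unchanged); heap: [0-2 ALLOC][3-10 ALLOC][11-16 ALLOC][17-23 FREE]
free(c): c = 11 -> block [11-16 ALLOC]; mark free, coalesce with adjacent free neighbors -> [0-2 ALLOC][3-10 ALLOC][11-23 FREE]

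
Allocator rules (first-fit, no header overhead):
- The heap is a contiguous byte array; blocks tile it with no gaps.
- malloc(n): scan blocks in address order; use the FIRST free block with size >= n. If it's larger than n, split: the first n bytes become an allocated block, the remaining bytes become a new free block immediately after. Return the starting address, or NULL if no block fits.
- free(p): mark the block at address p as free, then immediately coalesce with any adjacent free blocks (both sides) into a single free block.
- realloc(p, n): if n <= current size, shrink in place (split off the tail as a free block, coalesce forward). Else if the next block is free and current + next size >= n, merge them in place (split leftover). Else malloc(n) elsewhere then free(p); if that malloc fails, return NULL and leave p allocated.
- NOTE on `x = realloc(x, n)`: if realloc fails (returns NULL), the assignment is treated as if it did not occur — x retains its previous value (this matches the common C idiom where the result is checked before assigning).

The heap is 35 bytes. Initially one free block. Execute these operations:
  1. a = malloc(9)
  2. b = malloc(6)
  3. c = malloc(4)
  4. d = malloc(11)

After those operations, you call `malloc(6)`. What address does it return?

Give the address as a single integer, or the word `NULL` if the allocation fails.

Op 1: a = malloc(9) -> a = 0; heap: [0-8 ALLOC][9-34 FREE]
Op 2: b = malloc(6) -> b = 9; heap: [0-8 ALLOC][9-14 ALLOC][15-34 FREE]
Op 3: c = malloc(4) -> c = 15; heap: [0-8 ALLOC][9-14 ALLOC][15-18 ALLOC][19-34 FREE]
Op 4: d = malloc(11) -> d = 19; heap: [0-8 ALLOC][9-14 ALLOC][15-18 ALLOC][19-29 ALLOC][30-34 FREE]
malloc(6): first-fit scan over [0-8 ALLOC][9-14 ALLOC][15-18 ALLOC][19-29 ALLOC][30-34 FREE] -> NULL

Answer: NULL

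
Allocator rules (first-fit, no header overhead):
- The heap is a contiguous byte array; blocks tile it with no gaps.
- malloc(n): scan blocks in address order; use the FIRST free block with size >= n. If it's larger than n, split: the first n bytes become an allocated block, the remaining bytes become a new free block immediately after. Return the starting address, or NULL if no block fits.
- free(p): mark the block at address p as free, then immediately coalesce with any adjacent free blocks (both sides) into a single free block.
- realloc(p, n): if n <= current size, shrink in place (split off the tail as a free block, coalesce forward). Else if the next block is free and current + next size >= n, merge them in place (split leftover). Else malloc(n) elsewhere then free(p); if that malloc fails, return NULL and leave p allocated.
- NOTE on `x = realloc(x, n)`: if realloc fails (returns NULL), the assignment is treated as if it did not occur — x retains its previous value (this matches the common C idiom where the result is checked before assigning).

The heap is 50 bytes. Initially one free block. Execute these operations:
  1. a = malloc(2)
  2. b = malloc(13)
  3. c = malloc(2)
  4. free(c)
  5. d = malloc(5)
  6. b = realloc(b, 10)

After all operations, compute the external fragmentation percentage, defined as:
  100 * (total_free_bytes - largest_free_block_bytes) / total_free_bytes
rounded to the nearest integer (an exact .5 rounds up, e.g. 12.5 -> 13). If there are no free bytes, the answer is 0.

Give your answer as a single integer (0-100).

Op 1: a = malloc(2) -> a = 0; heap: [0-1 ALLOC][2-49 FREE]
Op 2: b = malloc(13) -> b = 2; heap: [0-1 ALLOC][2-14 ALLOC][15-49 FREE]
Op 3: c = malloc(2) -> c = 15; heap: [0-1 ALLOC][2-14 ALLOC][15-16 ALLOC][17-49 FREE]
Op 4: free(c) -> (freed c); heap: [0-1 ALLOC][2-14 ALLOC][15-49 FREE]
Op 5: d = malloc(5) -> d = 15; heap: [0-1 ALLOC][2-14 ALLOC][15-19 ALLOC][20-49 FREE]
Op 6: b = realloc(b, 10) -> b = 2; heap: [0-1 ALLOC][2-11 ALLOC][12-14 FREE][15-19 ALLOC][20-49 FREE]
Free blocks: [3 30] total_free=33 largest=30 -> 100*(33-30)/33 = 300/33 ≈ 9.091 -> rounds to 9

Answer: 9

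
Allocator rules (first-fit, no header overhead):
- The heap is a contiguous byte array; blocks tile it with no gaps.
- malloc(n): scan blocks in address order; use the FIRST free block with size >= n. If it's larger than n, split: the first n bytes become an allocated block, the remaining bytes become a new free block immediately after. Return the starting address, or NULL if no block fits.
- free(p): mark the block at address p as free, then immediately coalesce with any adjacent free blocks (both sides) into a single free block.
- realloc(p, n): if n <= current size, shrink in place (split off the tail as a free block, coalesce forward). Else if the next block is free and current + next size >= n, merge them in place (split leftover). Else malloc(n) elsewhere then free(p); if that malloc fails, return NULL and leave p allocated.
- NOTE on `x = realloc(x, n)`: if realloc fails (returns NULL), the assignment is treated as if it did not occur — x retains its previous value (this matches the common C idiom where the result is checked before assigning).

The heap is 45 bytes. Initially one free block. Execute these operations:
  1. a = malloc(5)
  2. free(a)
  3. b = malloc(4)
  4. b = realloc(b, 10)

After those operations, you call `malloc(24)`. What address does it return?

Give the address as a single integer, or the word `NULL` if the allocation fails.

Answer: 10

Derivation:
Op 1: a = malloc(5) -> a = 0; heap: [0-4 ALLOC][5-44 FREE]
Op 2: free(a) -> (freed a); heap: [0-44 FREE]
Op 3: b = malloc(4) -> b = 0; heap: [0-3 ALLOC][4-44 FREE]
Op 4: b = realloc(b, 10) -> b = 0; heap: [0-9 ALLOC][10-44 FREE]
malloc(24): first-fit scan over [0-9 ALLOC][10-44 FREE] -> 10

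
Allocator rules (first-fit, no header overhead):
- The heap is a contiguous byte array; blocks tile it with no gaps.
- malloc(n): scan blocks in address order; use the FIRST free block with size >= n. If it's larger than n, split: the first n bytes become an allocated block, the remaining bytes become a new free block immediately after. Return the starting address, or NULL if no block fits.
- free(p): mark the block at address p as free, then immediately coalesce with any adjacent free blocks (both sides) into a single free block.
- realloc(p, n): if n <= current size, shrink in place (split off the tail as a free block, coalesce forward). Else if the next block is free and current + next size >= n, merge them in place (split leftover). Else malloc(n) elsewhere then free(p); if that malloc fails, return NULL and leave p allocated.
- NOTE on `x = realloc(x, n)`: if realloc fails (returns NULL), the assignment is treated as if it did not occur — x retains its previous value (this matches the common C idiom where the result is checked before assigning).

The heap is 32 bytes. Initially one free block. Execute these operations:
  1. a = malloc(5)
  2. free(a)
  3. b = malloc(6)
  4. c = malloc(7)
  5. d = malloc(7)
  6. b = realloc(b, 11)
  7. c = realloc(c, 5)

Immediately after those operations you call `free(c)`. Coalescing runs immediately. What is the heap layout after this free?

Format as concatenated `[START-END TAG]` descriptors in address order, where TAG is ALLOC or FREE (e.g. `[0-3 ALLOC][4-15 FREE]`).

Op 1: a = malloc(5) -> a = 0; heap: [0-4 ALLOC][5-31 FREE]
Op 2: free(a) -> (freed a); heap: [0-31 FREE]
Op 3: b = malloc(6) -> b = 0; heap: [0-5 ALLOC][6-31 FREE]
Op 4: c = malloc(7) -> c = 6; heap: [0-5 ALLOC][6-12 ALLOC][13-31 FREE]
Op 5: d = malloc(7) -> d = 13; heap: [0-5 ALLOC][6-12 ALLOC][13-19 ALLOC][20-31 FREE]
Op 6: b = realloc(b, 11) -> b = 20; heap: [0-5 FREE][6-12 ALLOC][13-19 ALLOC][20-30 ALLOC][31-31 FREE]
Op 7: c = realloc(c, 5) -> c = 6; heap: [0-5 FREE][6-10 ALLOC][11-12 FREE][13-19 ALLOC][20-30 ALLOC][31-31 FREE]
free(c): c = 6 -> block [6-10 ALLOC]; mark free, coalesce with adjacent free neighbors -> [0-12 FREE][13-19 ALLOC][20-30 ALLOC][31-31 FREE]

Answer: [0-12 FREE][13-19 ALLOC][20-30 ALLOC][31-31 FREE]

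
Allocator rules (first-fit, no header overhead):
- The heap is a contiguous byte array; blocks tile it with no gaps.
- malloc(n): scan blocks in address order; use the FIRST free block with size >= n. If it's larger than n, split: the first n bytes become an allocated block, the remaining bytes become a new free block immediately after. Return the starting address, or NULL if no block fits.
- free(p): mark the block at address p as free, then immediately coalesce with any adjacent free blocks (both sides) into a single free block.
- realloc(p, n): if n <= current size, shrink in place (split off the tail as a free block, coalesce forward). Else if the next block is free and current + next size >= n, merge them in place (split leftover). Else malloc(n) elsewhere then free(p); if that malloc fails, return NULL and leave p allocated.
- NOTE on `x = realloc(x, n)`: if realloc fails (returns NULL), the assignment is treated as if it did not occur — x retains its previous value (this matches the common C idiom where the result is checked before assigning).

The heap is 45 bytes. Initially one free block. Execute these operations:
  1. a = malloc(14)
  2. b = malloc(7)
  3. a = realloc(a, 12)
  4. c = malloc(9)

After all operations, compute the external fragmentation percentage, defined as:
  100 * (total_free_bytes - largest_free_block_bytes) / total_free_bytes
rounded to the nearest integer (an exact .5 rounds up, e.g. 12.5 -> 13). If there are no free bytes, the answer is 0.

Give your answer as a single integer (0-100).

Answer: 12

Derivation:
Op 1: a = malloc(14) -> a = 0; heap: [0-13 ALLOC][14-44 FREE]
Op 2: b = malloc(7) -> b = 14; heap: [0-13 ALLOC][14-20 ALLOC][21-44 FREE]
Op 3: a = realloc(a, 12) -> a = 0; heap: [0-11 ALLOC][12-13 FREE][14-20 ALLOC][21-44 FREE]
Op 4: c = malloc(9) -> c = 21; heap: [0-11 ALLOC][12-13 FREE][14-20 ALLOC][21-29 ALLOC][30-44 FREE]
Free blocks: [2 15] total_free=17 largest=15 -> 100*(17-15)/17 = 200/17 ≈ 11.765 -> rounds to 12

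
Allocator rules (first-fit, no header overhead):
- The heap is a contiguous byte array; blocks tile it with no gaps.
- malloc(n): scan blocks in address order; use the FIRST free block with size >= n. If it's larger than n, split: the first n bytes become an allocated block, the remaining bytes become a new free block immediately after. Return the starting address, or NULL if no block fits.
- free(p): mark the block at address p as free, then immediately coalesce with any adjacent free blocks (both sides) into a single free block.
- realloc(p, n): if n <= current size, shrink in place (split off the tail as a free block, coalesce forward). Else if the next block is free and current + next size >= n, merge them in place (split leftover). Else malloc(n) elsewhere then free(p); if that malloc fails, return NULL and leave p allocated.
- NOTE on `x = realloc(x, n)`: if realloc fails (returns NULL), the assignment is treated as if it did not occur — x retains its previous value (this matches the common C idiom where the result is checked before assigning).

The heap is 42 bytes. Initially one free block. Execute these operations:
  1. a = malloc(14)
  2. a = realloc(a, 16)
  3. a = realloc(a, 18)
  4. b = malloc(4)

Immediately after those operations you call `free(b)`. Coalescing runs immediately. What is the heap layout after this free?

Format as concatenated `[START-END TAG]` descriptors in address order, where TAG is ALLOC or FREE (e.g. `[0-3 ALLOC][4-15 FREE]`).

Answer: [0-17 ALLOC][18-41 FREE]

Derivation:
Op 1: a = malloc(14) -> a = 0; heap: [0-13 ALLOC][14-41 FREE]
Op 2: a = realloc(a, 16) -> a = 0; heap: [0-15 ALLOC][16-41 FREE]
Op 3: a = realloc(a, 18) -> a = 0; heap: [0-17 ALLOC][18-41 FREE]
Op 4: b = malloc(4) -> b = 18; heap: [0-17 ALLOC][18-21 ALLOC][22-41 FREE]
free(b): b = 18 -> block [18-21 ALLOC]; mark free, coalesce with adjacent free neighbors -> [0-17 ALLOC][18-41 FREE]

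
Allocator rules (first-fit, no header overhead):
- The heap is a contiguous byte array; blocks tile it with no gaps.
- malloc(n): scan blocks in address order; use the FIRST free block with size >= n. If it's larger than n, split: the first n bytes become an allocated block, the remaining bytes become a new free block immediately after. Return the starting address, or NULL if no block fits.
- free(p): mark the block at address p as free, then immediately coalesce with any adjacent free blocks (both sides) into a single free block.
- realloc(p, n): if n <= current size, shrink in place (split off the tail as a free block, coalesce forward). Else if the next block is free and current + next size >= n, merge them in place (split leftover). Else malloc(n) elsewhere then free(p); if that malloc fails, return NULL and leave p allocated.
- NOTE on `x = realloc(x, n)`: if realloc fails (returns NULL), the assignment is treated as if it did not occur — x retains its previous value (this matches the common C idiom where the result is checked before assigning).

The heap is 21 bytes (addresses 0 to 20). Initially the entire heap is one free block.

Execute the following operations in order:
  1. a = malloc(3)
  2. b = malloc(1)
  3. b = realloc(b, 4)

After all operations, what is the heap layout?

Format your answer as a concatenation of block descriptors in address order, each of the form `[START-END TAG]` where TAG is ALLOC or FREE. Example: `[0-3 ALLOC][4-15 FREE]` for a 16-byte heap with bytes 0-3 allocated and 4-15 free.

Answer: [0-2 ALLOC][3-6 ALLOC][7-20 FREE]

Derivation:
Op 1: a = malloc(3) -> a = 0; heap: [0-2 ALLOC][3-20 FREE]
Op 2: b = malloc(1) -> b = 3; heap: [0-2 ALLOC][3-3 ALLOC][4-20 FREE]
Op 3: b = realloc(b, 4) -> b = 3; heap: [0-2 ALLOC][3-6 ALLOC][7-20 FREE]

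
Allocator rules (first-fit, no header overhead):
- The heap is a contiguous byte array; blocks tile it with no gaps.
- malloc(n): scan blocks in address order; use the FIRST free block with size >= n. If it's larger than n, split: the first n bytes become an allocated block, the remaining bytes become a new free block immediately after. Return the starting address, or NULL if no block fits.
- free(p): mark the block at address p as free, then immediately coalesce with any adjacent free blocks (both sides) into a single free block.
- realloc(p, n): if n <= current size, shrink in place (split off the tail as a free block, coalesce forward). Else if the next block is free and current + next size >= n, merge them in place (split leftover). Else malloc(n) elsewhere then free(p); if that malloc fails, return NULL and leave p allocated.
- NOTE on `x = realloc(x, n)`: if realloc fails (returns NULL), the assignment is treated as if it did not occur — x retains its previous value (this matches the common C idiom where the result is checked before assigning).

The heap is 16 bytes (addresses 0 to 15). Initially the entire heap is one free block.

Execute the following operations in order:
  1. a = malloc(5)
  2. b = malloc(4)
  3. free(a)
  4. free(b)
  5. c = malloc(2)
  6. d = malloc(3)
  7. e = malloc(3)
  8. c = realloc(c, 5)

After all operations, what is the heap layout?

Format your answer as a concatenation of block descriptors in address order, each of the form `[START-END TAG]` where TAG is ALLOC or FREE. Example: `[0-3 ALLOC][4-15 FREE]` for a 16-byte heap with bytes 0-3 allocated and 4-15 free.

Answer: [0-1 FREE][2-4 ALLOC][5-7 ALLOC][8-12 ALLOC][13-15 FREE]

Derivation:
Op 1: a = malloc(5) -> a = 0; heap: [0-4 ALLOC][5-15 FREE]
Op 2: b = malloc(4) -> b = 5; heap: [0-4 ALLOC][5-8 ALLOC][9-15 FREE]
Op 3: free(a) -> (freed a); heap: [0-4 FREE][5-8 ALLOC][9-15 FREE]
Op 4: free(b) -> (freed b); heap: [0-15 FREE]
Op 5: c = malloc(2) -> c = 0; heap: [0-1 ALLOC][2-15 FREE]
Op 6: d = malloc(3) -> d = 2; heap: [0-1 ALLOC][2-4 ALLOC][5-15 FREE]
Op 7: e = malloc(3) -> e = 5; heap: [0-1 ALLOC][2-4 ALLOC][5-7 ALLOC][8-15 FREE]
Op 8: c = realloc(c, 5) -> c = 8; heap: [0-1 FREE][2-4 ALLOC][5-7 ALLOC][8-12 ALLOC][13-15 FREE]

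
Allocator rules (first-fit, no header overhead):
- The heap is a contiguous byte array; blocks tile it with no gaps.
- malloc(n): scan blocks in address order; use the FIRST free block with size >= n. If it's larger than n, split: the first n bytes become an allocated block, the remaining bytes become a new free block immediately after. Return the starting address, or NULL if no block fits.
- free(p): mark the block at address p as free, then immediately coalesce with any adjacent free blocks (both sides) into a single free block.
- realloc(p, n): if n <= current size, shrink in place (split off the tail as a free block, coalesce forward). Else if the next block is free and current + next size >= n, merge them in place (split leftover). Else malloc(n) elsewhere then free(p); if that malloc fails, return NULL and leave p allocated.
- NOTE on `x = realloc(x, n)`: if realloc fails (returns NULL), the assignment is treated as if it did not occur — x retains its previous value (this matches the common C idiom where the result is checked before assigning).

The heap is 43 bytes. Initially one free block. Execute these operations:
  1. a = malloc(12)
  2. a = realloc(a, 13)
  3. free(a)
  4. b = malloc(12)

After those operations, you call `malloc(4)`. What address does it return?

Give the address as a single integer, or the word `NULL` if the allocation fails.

Op 1: a = malloc(12) -> a = 0; heap: [0-11 ALLOC][12-42 FREE]
Op 2: a = realloc(a, 13) -> a = 0; heap: [0-12 ALLOC][13-42 FREE]
Op 3: free(a) -> (freed a); heap: [0-42 FREE]
Op 4: b = malloc(12) -> b = 0; heap: [0-11 ALLOC][12-42 FREE]
malloc(4): first-fit scan over [0-11 ALLOC][12-42 FREE] -> 12

Answer: 12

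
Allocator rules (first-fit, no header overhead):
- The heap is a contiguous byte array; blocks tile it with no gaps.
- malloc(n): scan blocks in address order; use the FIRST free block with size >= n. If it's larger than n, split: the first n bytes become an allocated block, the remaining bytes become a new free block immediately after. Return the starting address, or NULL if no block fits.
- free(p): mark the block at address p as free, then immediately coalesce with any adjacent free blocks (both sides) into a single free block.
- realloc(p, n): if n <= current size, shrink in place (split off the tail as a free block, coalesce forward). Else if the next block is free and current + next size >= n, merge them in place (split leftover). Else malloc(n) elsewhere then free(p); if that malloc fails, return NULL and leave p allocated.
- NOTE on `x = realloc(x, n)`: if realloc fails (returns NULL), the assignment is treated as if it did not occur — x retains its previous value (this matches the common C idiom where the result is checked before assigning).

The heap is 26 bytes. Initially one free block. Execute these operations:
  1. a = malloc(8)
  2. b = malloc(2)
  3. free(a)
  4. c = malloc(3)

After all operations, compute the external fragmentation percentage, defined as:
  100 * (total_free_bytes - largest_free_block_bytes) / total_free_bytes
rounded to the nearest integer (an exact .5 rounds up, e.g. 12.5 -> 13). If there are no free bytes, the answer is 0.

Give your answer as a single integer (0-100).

Answer: 24

Derivation:
Op 1: a = malloc(8) -> a = 0; heap: [0-7 ALLOC][8-25 FREE]
Op 2: b = malloc(2) -> b = 8; heap: [0-7 ALLOC][8-9 ALLOC][10-25 FREE]
Op 3: free(a) -> (freed a); heap: [0-7 FREE][8-9 ALLOC][10-25 FREE]
Op 4: c = malloc(3) -> c = 0; heap: [0-2 ALLOC][3-7 FREE][8-9 ALLOC][10-25 FREE]
Free blocks: [5 16] total_free=21 largest=16 -> 100*(21-16)/21 = 500/21 ≈ 23.810 -> rounds to 24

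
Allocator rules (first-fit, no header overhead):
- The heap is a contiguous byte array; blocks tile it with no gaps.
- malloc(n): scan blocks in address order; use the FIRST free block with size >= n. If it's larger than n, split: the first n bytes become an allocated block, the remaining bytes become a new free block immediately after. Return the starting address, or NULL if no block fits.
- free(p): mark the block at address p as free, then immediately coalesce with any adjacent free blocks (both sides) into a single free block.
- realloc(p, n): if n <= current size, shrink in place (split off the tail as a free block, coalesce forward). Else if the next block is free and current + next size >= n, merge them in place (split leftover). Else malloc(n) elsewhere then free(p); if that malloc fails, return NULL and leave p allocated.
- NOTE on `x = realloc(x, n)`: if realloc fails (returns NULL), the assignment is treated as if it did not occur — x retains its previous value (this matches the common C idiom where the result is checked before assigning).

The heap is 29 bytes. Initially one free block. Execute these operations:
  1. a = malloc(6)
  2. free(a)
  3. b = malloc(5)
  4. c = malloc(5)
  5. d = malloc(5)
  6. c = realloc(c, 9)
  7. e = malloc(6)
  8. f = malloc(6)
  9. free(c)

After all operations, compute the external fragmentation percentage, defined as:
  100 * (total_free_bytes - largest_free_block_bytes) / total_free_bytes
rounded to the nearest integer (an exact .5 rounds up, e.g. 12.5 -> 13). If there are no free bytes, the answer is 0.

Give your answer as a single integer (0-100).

Op 1: a = malloc(6) -> a = 0; heap: [0-5 ALLOC][6-28 FREE]
Op 2: free(a) -> (freed a); heap: [0-28 FREE]
Op 3: b = malloc(5) -> b = 0; heap: [0-4 ALLOC][5-28 FREE]
Op 4: c = malloc(5) -> c = 5; heap: [0-4 ALLOC][5-9 ALLOC][10-28 FREE]
Op 5: d = malloc(5) -> d = 10; heap: [0-4 ALLOC][5-9 ALLOC][10-14 ALLOC][15-28 FREE]
Op 6: c = realloc(c, 9) -> c = 15; heap: [0-4 ALLOC][5-9 FREE][10-14 ALLOC][15-23 ALLOC][24-28 FREE]
Op 7: e = malloc(6) -> e = NULL; heap: [0-4 ALLOC][5-9 FREE][10-14 ALLOC][15-23 ALLOC][24-28 FREE]
Op 8: f = malloc(6) -> f = NULL; heap: [0-4 ALLOC][5-9 FREE][10-14 ALLOC][15-23 ALLOC][24-28 FREE]
Op 9: free(c) -> (freed c); heap: [0-4 ALLOC][5-9 FREE][10-14 ALLOC][15-28 FREE]
Free blocks: [5 14] total_free=19 largest=14 -> 100*(19-14)/19 = 500/19 ≈ 26.316 -> rounds to 26

Answer: 26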